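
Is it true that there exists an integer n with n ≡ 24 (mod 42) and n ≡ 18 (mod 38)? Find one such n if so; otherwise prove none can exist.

n = 360

The moduli are not coprime: gcd(42, 38) = 2. Compatibility requires 2 ∣ (18 − 24) = -6, which holds, so solutions exist.
Write n = 24 + 42t. Then 42t ≡ 18 − 24 ≡ 32 (mod 38); dividing through by 2 gives 21t ≡ 16 (mod 19).
21 ≡ 2 (mod 19), so this reads 2t ≡ 16 (mod 19). Invert 2 mod 19 by the Euclidean algorithm: 19 = 9·2 + 1, 2 = 2·1 + 0; back-substituting, 1 = 19 − 9·2. Hence 2·(-9) ≡ 1, so 2⁻¹ ≡ -9 ≡ 10 (mod 19).
Multiplying by 10: t ≡ 10·16 = 160 ≡ 8 (mod 19).
Then n = 24 + 42·8 = 360.
Indeed 360 ≡ 24 (mod 42) and 360 ≡ 18 (mod 38).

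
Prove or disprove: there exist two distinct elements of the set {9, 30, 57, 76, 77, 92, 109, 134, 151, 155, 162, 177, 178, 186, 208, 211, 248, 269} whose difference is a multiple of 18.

Residues mod 18: 9↦9, 30↦12, 57↦3, 76↦4, 77↦5, 92↦2, 109↦1, 134↦8, 151↦7, 155↦11, 162↦0, 177↦15, 178↦16, 186↦6, 208↦10, 211↦13, 248↦14, 269↦17.
These 18 residues are pairwise different, hence no difference of two elements is divisible by 18.

No such pair exists.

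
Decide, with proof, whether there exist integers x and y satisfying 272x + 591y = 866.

Since gcd(272, 591) = 1, every integer is an integer combination of 272 and 591.
Euclidean algorithm: 591 = 2·272 + 47, 272 = 5·47 + 37, 47 = 1·37 + 10, 37 = 3·10 + 7, 10 = 1·7 + 3, 7 = 2·3 + 1, 3 = 3·1 + 0.
Working back up the chain: 1 = 7 − 2·3 = 7 − 2·(10 − 1·7) = −2·10 + 3·7 = −2·10 + 3·(37 − 3·10) = 3·37 − 11·10 = 3·37 − 11·(47 − 1·37) = −11·47 + 14·37 = −11·47 + 14·(272 − 5·47) = 14·272 − 81·47 = 14·272 − 81·(591 − 2·272) = −81·591 + 176·272. So 272·176 + 591·(-81) = 1.
Scaling by 866 gives the particular solution (x, y) = (152416, -70146).
The general solution is x = 152416 + 591k, y = -70146 − 272k; taking k = -257 gives the smaller pair x = 529, y = -242.
Check: 272·529 + 591·(-242) = 143888 − 143022 = 866. ✓

x = 529, y = -242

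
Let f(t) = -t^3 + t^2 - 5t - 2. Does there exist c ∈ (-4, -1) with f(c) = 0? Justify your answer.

f has no root in that interval.

Evaluate at the endpoints: f(-4) = 98, f(-1) = 5 — same sign (positive).
f'(t) = -3t^2 + 2t - 5 has discriminant 2² − 4·(-3)·(-5) = -56 < 0, so f' has no real roots and is negative for every real t.
So f is strictly decreasing; between -4 and -1 its values lie between f(-4) = 98 and f(-1) = 5, all positive. Therefore f has no root in (-4, -1).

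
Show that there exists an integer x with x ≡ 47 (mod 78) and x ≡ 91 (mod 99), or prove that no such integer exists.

There is no such integer.

gcd(78, 99) = 3. If x ≡ 47 (mod 78) and x ≡ 91 (mod 99), then x ≡ 47 (mod 3) and x ≡ 91 (mod 3).
However 47 ≡ 2 and 91 ≡ 1 (mod 3), and 2 ≠ 1.
So no integer satisfies both congruences.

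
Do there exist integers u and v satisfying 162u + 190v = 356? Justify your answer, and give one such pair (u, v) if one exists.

u = 28, v = -22

Since gcd(162, 190) = 2 and 356 = 2·178, Bézout's identity guarantees a solution.
Dividing through by 2 reduces the equation to 81u + 95v = 178.
Dividing repeatedly: 95 = 1·81 + 14, 81 = 5·14 + 11, 14 = 1·11 + 3, 11 = 3·3 + 2, 3 = 1·2 + 1, 2 = 2·1 + 0.
Back-substituting, 1 = 3 − 1·2 = 3 − (11 − 3·3) = −11 + 4·3 = −11 + 4·(14 − 1·11) = 4·14 − 5·11 = 4·14 − 5·(81 − 5·14) = −5·81 + 29·14 = −5·81 + 29·(95 − 1·81) = 29·95 − 34·81; that is, 81·(-34) + 95·29 = 1.
Multiplying through by 178: u = (-34)·178 = -6052, v = 29·178 = 5162 is a solution.
The general solution is u = -6052 + 95k, v = 5162 − 81k; taking k = 64 gives the smaller pair u = 28, v = -22.
Check: 162·28 + 190·(-22) = 4536 − 4180 = 356. ✓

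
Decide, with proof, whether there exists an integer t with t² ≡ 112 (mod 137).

t = 89 works: 89² = 7921, and 7921 − 112 = 7809 = 57·137.

t = 89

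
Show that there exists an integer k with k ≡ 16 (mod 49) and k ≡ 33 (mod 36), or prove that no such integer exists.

k = 1437

Since 49 and 36 share no common factor, CRT says the pair of congruences has a solution (unique mod 1764).
Any solution of the first congruence is k = 16 + 49t; substituting into the second, 49t ≡ 33 − 16 ≡ 17 (mod 36).
49 ≡ 13 (mod 36), so this reads 13t ≡ 17 (mod 36). Since 13·25 = 325 = 9·36 + 1, the inverse of 13 mod 36 is 25.
Multiplying by 25: t ≡ 25·17 = 425 ≡ 29 (mod 36).
Taking t = 29 gives k = 16 + 49·29 = 1437.
Indeed 1437 ≡ 16 (mod 49) and 1437 ≡ 33 (mod 36).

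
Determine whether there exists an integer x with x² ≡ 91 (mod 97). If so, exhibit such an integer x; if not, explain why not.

x = 24

Take x = 24. Then 24² = 576 = 5·97 + 91, so 24² ≡ 91 (mod 97).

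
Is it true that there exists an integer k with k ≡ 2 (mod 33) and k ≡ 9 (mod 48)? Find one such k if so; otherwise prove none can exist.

There is no such integer.

Reduce both congruences modulo 3, which divides 33 and 48: they say k ≡ 2 (mod 3) and k ≡ 9 (mod 3).
These are incompatible: 2 − 9 = -7 is not divisible by 3.
Hence the system has no solution.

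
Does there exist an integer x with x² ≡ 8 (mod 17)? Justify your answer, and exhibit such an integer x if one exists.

x = 5

x = 5 works: 5² = 25, and 25 − 8 = 17 = 1·17.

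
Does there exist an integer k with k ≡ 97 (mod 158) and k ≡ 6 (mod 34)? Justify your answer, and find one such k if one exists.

Both moduli are multiples of 2 = gcd(158, 34), so any solution would satisfy k ≡ 97 and k ≡ 6 modulo 2 simultaneously.
These are incompatible: 97 − 6 = 91 is not divisible by 2.
Therefore no such k exists.

There is no such integer.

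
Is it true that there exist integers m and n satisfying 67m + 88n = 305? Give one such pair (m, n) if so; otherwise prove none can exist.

Since gcd(67, 88) = 1, every integer is an integer combination of 67 and 88.
Euclidean algorithm: 88 = 1·67 + 21, 67 = 3·21 + 4, 21 = 5·4 + 1, 4 = 4·1 + 0.
Back-substituting, 1 = 21 − 5·4 = 21 − 5·(67 − 3·21) = −5·67 + 16·21 = −5·67 + 16·(88 − 1·67) = 16·88 − 21·67; that is, 67·(-21) + 88·16 = 1.
Multiplying through by 305: m = (-21)·305 = -6405, n = 16·305 = 4880 is a solution.
Adding 73·88 to m and subtracting 73·67 from n gives the tidier solution (19, -11).
Check: 67·19 + 88·(-11) = 1273 − 968 = 305. ✓

m = 19, n = -11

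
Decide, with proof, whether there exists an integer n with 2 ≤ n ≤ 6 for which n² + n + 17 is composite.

The values for n = 2, 3, …, 6 are 23, 29, 37, 47, 59, and each of these is prime.
So no value in the range makes the expression composite.

No such integer n in that range exists.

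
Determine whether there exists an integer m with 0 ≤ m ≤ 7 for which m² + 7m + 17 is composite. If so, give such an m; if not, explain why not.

At m = 1: 1² + 7·1 + 17 = 25 = 5·5, which is composite.

m = 1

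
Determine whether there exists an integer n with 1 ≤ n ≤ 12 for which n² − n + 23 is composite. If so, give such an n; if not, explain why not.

n = 9

At n = 9: 9² − 9 + 23 = 95 = 5·19, which is composite.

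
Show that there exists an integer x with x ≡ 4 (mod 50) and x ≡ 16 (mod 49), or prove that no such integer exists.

Since 50 and 49 share no common factor, CRT says the pair of congruences has a solution (unique mod 2450).
Any solution of the first congruence is x = 4 + 50t; substituting into the second, 50t ≡ 16 − 4 ≡ 12 (mod 49).
50 ≡ 1 (mod 49), so this reads 1t ≡ 12 (mod 49). So t ≡ 12 (mod 49).
With t = 12: x = 4 + 50·12 = 604.
Check: 604 mod 50 = 4, 604 mod 49 = 16. ✓

x = 604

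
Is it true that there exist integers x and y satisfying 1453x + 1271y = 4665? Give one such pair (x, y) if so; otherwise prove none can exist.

x = 717, y = -816

1453 and 1271 are coprime, so 1453x + 1271y ranges over all of ℤ.
Euclidean algorithm: 1453 = 1·1271 + 182, 1271 = 6·182 + 179, 182 = 1·179 + 3, 179 = 59·3 + 2, 3 = 1·2 + 1, 2 = 2·1 + 0.
Unwinding: 1 = 3 − 1·2 = 3 − (179 − 59·3) = −179 + 60·3 = −179 + 60·(182 − 1·179) = 60·182 − 61·179 = 60·182 − 61·(1271 − 6·182) = −61·1271 + 426·182 = −61·1271 + 426·(1453 − 1·1271) = 426·1453 − 487·1271, i.e. 1453·426 + 1271·(-487) = 1.
Multiplying through by 4665: x = 426·4665 = 1987290, y = (-487)·4665 = -2271855 is a solution.
Subtracting 1563·1271 from x and adding 1563·1453 to y gives the tidier solution (717, -816).
Check: 1453·717 + 1271·(-816) = 1041801 − 1037136 = 4665. ✓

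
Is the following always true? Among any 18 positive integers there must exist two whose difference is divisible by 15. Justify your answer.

There are exactly 15 possible remainders on division by 15.
With 18 integers and only 15 classes, the pigeonhole principle forces two of them, say a and b, into the same class.
Their difference a − b is then a multiple of 15.

Yes, this is always true.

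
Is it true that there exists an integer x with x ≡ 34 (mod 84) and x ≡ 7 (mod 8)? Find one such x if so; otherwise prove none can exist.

gcd(84, 8) = 4. If x ≡ 34 (mod 84) and x ≡ 7 (mod 8), then x ≡ 34 (mod 4) and x ≡ 7 (mod 4).
However 34 ≡ 2 and 7 ≡ 3 (mod 4), and 2 ≠ 3.
Therefore no such x exists.

No, no such integer exists.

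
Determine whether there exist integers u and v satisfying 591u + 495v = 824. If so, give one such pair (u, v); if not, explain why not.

No such integers exist.

Both 591 and 495 are divisible by gcd(591, 495) = 3, hence so is any combination 591u + 495v.
However 824 leaves remainder 2 on division by 3.
Hence no integers u, v satisfy the equation.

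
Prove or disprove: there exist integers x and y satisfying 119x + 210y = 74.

gcd(119, 210) = 7, so every integer of the form 119x + 210y is a multiple of 7.
But 74 = 7·10 + 4, so 7 ∤ 74.
So the equation is unsolvable over ℤ.

No such integers exist.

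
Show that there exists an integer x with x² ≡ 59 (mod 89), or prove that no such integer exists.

No such integer exists.

89 is prime, so by Euler's criterion 59 is a square mod 89 iff 59^((89−1)/2) = 59^44 ≡ 1 (mod 89).
Squaring successively (mod 89): 59^2 = 3481 ≡ 10; 59^4 ≡ 10² = 100 ≡ 11; 59^8 ≡ 11² = 121 ≡ 32; 59^16 ≡ 32² = 1024 ≡ 45; 59^32 ≡ 45² = 2025 ≡ 67.
Since 44 = 32 + 8 + 4, 59^44 ≡ 67 · 32 · 11; multiplying out mod 89: 67·32 = 2144 ≡ 8, then 8·11 = 88 ≡ 88. Thus 59^44 ≡ 88 ≡ −1 (mod 89).
The value −1 means 59 is a non-residue modulo 89, so x² ≡ 59 (mod 89) is impossible.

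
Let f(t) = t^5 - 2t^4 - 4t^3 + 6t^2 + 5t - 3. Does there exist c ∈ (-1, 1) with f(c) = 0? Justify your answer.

Yes, f has a root in the interval.

f(-1) = -1 and f(1) = 3, which have opposite signs.
Since f is a polynomial it is continuous on [-1, 1].
By the Intermediate Value Theorem f must vanish at some point of (-1, 1).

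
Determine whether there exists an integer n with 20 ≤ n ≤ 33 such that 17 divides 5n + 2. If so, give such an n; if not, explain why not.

n = 20

Try n = 20: 5·20 + 2 = 102 = 6·17, which is divisible by 17.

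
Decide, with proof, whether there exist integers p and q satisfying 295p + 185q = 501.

Any value of 295p + 185q is a multiple of gcd(295, 185) = 5.
But 501 = 5·100 + 1, so 5 ∤ 501.
So the equation is unsolvable over ℤ.

There are no such integers.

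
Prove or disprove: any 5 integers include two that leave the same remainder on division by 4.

Partition the integers by their residue mod 4; there are 4 classes.
Since 5 > 4, two of the 5 integers must share a residue class by the pigeonhole principle; call them a and b.
That is, a and b leave the same remainder on division by 4, as claimed.

True.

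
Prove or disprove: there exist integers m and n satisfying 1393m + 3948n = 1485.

No such integers exist.

gcd(1393, 3948) = 7, so every integer of the form 1393m + 3948n is a multiple of 7.
But 1485 = 7·212 + 1, so 7 ∤ 1485.
Therefore 1393m + 3948n = 1485 has no solution in integers.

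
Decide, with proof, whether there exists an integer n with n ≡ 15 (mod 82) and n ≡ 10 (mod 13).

n = 179

gcd(82, 13) = 1, so the Chinese Remainder Theorem guarantees exactly one residue class mod 1066 satisfying both.
Write n = 15 + 82t and require 15 + 82t ≡ 10 (mod 13), i.e. 82t ≡ 8 (mod 13).
82 ≡ 4 (mod 13), so this reads 4t ≡ 8 (mod 13). Note 4·10 = 40 ≡ 1 (mod 13) (as 40 − 1 = 3·13), so 4⁻¹ ≡ 10.
Multiplying by 10: t ≡ 10·8 = 80 ≡ 2 (mod 13).
Taking t = 2 gives n = 15 + 82·2 = 179.
Indeed 179 ≡ 15 (mod 82) and 179 ≡ 10 (mod 13).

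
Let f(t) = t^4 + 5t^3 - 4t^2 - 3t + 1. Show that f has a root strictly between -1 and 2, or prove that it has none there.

Yes, f has a root in the interval.

f(-1) = -4 and f(2) = 35, which have opposite signs.
As a polynomial, f is continuous on every closed interval.
By the Intermediate Value Theorem, f takes the value 0 somewhere in the open interval.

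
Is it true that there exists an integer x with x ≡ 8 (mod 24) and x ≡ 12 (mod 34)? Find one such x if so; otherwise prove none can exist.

x = 80

Here gcd(24, 34) = 2, and both 8 and 12 leave remainder 0 mod 2, so the system is consistent.
The integers ≡ 8 (mod 24) are 8, 32, 56, 80, …; their remainders mod 34 are 8, 32, 22, 12, so x = 80 is the first that is ≡ 12 (mod 34).
Check: 80 mod 24 = 8, 80 mod 34 = 12. ✓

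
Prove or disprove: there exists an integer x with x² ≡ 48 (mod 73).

Take x = 11. Then 11² = 121 = 1·73 + 48, so 11² ≡ 48 (mod 73).

x = 11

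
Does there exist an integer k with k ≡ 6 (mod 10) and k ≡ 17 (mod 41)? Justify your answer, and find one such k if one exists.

gcd(10, 41) = 1, so the Chinese Remainder Theorem guarantees exactly one residue class mod 410 satisfying both.
Write k = 6 + 10t and require 6 + 10t ≡ 17 (mod 41), i.e. 10t ≡ 11 (mod 41).
To invert 10 modulo 41: 41 = 4·10 + 1, 10 = 10·1 + 0, and unwinding, 1 = 41 − 4·10. Thus 10⁻¹ ≡ -4 ≡ 37 (mod 41).
Multiplying by 37: t ≡ 37·11 = 407 ≡ 38 (mod 41).
Taking t = 38 gives k = 6 + 10·38 = 386.
Indeed 386 ≡ 6 (mod 10) and 386 ≡ 17 (mod 41).

k = 386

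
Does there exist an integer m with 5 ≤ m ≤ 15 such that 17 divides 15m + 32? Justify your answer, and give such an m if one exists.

The values of 15m + 32 for m = 5, 6, …, 15 are 107, 122, 137, 152, 167, 182, 197, 212, 227, 242, 257; reduced mod 17 these are 5, 3, 1, 16, 14, 12, 10, 8, 6, 4, 2.
Since 0 is absent from this list, 17 ∤ 15m + 32 for every m with 5 ≤ m ≤ 15.

There is no such integer m in that range.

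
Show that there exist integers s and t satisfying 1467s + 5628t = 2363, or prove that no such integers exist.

gcd(1467, 5628) = 3, so every integer of the form 1467s + 5628t is a multiple of 3.
But 2363 = 3·787 + 2, so 3 ∤ 2363.
So the equation is unsolvable over ℤ.

No such integers exist.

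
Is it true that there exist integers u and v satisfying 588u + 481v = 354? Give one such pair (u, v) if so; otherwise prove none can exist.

u = 300, v = -366

588 and 481 are coprime, so 588u + 481v ranges over all of ℤ.
Run the Euclidean algorithm on 588 and 481: 588 = 1·481 + 107, 481 = 4·107 + 53, 107 = 2·53 + 1, 53 = 53·1 + 0.
Unwinding: 1 = 107 − 2·53 = 107 − 2·(481 − 4·107) = −2·481 + 9·107 = −2·481 + 9·(588 − 1·481) = 9·588 − 11·481, i.e. 588·9 + 481·(-11) = 1.
Multiplying through by 354: u = 9·354 = 3186, v = (-11)·354 = -3894 is a solution.
The general solution is u = 3186 + 481k, v = -3894 − 588k; taking k = -6 gives the smaller pair u = 300, v = -366.
Check: 588·300 + 481·(-366) = 176400 − 176046 = 354. ✓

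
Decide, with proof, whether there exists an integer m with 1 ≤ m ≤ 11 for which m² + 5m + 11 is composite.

m = 10

At m = 10: 10² + 5·10 + 11 = 161 = 7·23, which is composite.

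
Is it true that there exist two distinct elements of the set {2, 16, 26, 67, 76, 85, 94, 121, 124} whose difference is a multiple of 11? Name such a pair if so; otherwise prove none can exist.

No such pair exists.

Residues mod 11: 2↦2, 16↦5, 26↦4, 67↦1, 76↦10, 85↦8, 94↦6, 121↦0, 124↦3.
These 9 residues are pairwise different, hence no difference of two elements is divisible by 11.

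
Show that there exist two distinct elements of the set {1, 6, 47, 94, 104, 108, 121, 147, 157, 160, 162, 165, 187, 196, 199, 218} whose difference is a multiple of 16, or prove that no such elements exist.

Reduce each element modulo 16: 1↦1, 6↦6, 47↦15, 94↦14, 104↦8, 108↦12, 121↦9, 147↦3, 157↦13, 160↦0, 162↦2, 165↦5, 187↦11, 196↦4, 199↦7, 218↦10.
All 16 residues are distinct, so no two elements differ by a multiple of 16.

No, no such pair exists.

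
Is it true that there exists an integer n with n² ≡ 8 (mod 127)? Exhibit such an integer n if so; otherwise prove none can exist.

n = 95 works: 95² = 9025, and 9025 − 8 = 9017 = 71·127.

n = 95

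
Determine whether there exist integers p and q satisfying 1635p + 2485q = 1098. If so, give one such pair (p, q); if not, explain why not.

No, no such integers exist.

Any value of 1635p + 2485q is a multiple of gcd(1635, 2485) = 5.
But 1098 is not a multiple of 5 (it leaves remainder 3).
So the equation is unsolvable over ℤ.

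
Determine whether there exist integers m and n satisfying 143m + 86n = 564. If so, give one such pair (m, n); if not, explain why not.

m = 28, n = -40

143 and 86 are coprime, so 143m + 86n ranges over all of ℤ.
Dividing repeatedly: 143 = 1·86 + 57, 86 = 1·57 + 29, 57 = 1·29 + 28, 29 = 1·28 + 1, 28 = 28·1 + 0.
Working back up the chain: 1 = 29 − 1·28 = 29 − (57 − 1·29) = −57 + 2·29 = −57 + 2·(86 − 1·57) = 2·86 − 3·57 = 2·86 − 3·(143 − 1·86) = −3·143 + 5·86. So 143·(-3) + 86·5 = 1.
Scaling by 564 gives the particular solution (m, n) = (-1692, 2820).
Shifting by a multiple of (86, −143) keeps it a solution: m = -1692 + 20·86 = 28, n = 2820 − 20·143 = -40.
Check: 143·28 + 86·(-40) = 4004 − 3440 = 564. ✓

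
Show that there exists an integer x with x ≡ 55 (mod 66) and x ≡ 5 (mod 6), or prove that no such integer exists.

No such integer exists.

Reduce both congruences modulo 6, which divides 66 and 6: they say x ≡ 55 (mod 6) and x ≡ 5 (mod 6).
But 55 mod 6 = 1 while 5 mod 6 = 5, a contradiction.
Hence the system has no solution.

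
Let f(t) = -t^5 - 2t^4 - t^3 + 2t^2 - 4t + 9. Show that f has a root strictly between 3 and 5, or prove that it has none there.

f(3) = -417 and f(5) = -4461, both negative, so a sign-change argument is unavailable; we show f keeps this sign on the whole interval.
Substitute t = 3 + u, where 0 < u < 2 on the interval. Expanding, f(3 + u) = -u^5 - 17u^4 - 115u^3 - 385u^2 - 640u - 417.
The nonzero coefficients here are all negative, so for u > 0 every term is negative (or zero), and the constant term -417 is strictly negative.
Therefore f(t) < 0 throughout (3, 5), and f has no zero there.

No such root exists.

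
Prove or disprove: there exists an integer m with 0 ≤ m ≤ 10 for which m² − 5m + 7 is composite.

m = 7

At m = 7: 7² − 5·7 + 7 = 21 = 3·7, which is composite.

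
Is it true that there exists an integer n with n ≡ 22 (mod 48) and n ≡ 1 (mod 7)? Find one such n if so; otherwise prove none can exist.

n = 22

Since 48 and 7 share no common factor, CRT says the pair of congruences has a solution (unique mod 336).
Any solution of the first congruence is n = 22 + 48t; substituting into the second, 48t ≡ 1 − 22 ≡ 0 (mod 7).
48 ≡ 6 (mod 7), so this reads 6t ≡ 0 (mod 7). t = 0 satisfies this.
Taking t = 0 gives n = 22 + 48·0 = 22.
Indeed 22 ≡ 22 (mod 48) and 22 ≡ 1 (mod 7).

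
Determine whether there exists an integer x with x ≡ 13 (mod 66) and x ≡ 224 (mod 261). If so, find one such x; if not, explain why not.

Reduce both congruences modulo 3, which divides 66 and 261: they say x ≡ 13 (mod 3) and x ≡ 224 (mod 3).
However 13 ≡ 1 and 224 ≡ 2 (mod 3), and 1 ≠ 2.
Hence the system has no solution.

No, no such integer exists.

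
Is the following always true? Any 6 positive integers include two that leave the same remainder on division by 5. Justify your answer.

Each integer lies in one of the 5 residue classes modulo 5.
With 6 integers and only 5 classes, the pigeonhole principle forces two of them, say a and b, into the same class.
That is, a and b leave the same remainder on division by 5, as claimed.

Yes, this is always true.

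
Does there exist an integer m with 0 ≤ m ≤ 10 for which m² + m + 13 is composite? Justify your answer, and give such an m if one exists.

m = 10

At m = 10: 10² + 10 + 13 = 123 = 3·41, which is composite.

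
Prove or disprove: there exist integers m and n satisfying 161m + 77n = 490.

m = 4, n = -2

Since gcd(161, 77) = 7 and 490 = 7·70, Bézout's identity guarantees a solution.
Dividing through by 7 reduces the equation to 23m + 11n = 70.
Run the Euclidean algorithm on 23 and 11: 23 = 2·11 + 1, 11 = 11·1 + 0.
Unwinding: 1 = 23 − 2·11, i.e. 23·1 + 11·(-2) = 1.
Scaling by 70 gives the particular solution (m, n) = (70, -140).
Subtracting 6·11 from m and adding 6·23 to n gives the tidier solution (4, -2).
Check: 161·4 + 77·(-2) = 644 − 154 = 490. ✓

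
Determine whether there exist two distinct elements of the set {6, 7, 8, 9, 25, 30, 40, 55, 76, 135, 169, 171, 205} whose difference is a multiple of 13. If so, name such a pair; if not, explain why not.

Residues mod 13: 6↦6, 7↦7, 8↦8, 9↦9, 25↦12, 30↦4, 40↦1, 55↦3, 76↦11, 135↦5, 169↦0, 171↦2, 205↦10.
All 13 residues are distinct, so no two elements differ by a multiple of 13.

No, no such pair exists.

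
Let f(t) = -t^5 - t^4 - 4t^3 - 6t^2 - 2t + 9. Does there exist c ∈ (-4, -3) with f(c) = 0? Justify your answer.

f has no root in that interval.

The endpoint values f(-4) = 945 and f(-3) = 231 are both positive. Claim: f(t) > 0 for every t in (-4, -3).
Substitute t = -3 − u, where 0 < u < 1 on the interval. Expanding, f(-3 − u) = u^5 + 14u^4 + 82u^3 + 246u^2 + 371u + 231.
All 6 nonzero coefficients of this polynomial in u are positive; hence for u > 0 the value is a sum of positive terms (the constant 231 among them).
So f is strictly positive on (-4, -3); no root exists in the interval.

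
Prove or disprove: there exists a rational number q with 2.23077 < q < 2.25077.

q = 9/4

Look for a denominator N such that an integer falls strictly between N·2.23077 and N·2.25077. N = 4 works: 4·2.23077 = 8.92308 < 9 < 9.00308 = 4·2.25077.
Dividing back, 2.23077 < 9/4 < 2.25077, and 9/4 is rational.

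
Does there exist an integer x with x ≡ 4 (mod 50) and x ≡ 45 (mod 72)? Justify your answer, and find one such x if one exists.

Reduce both congruences modulo 2, which divides 50 and 72: they say x ≡ 4 (mod 2) and x ≡ 45 (mod 2).
But 4 mod 2 = 0 while 45 mod 2 = 1, a contradiction.
Hence the system has no solution.

There is no such integer.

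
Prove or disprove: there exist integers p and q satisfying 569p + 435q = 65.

p = 205, q = -268

569 and 435 are coprime, so 569p + 435q ranges over all of ℤ.
Euclidean algorithm: 569 = 1·435 + 134, 435 = 3·134 + 33, 134 = 4·33 + 2, 33 = 16·2 + 1, 2 = 2·1 + 0.
Working back up the chain: 1 = 33 − 16·2 = 33 − 16·(134 − 4·33) = −16·134 + 65·33 = −16·134 + 65·(435 − 3·134) = 65·435 − 211·134 = 65·435 − 211·(569 − 1·435) = −211·569 + 276·435. So 569·(-211) + 435·276 = 1.
Times 65: 569·(-13715) + 435·17940 = 65, so (-13715, 17940) solves it.
Shifting by a multiple of (435, −569) keeps it a solution: p = -13715 + 32·435 = 205, q = 17940 − 32·569 = -268.
Indeed 569·205 + 435·(-268) = 116645 − 116580 = 65.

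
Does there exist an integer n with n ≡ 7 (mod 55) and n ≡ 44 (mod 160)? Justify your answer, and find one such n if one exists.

No, no such integer exists.

Both moduli are multiples of 5 = gcd(55, 160), so any solution would satisfy n ≡ 7 and n ≡ 44 modulo 5 simultaneously.
But 7 mod 5 = 2 while 44 mod 5 = 4, a contradiction.
Therefore no such n exists.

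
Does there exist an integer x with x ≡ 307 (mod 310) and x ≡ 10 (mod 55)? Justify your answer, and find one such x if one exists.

No, no such integer exists.

gcd(310, 55) = 5. If x ≡ 307 (mod 310) and x ≡ 10 (mod 55), then x ≡ 307 (mod 5) and x ≡ 10 (mod 5).
But 307 mod 5 = 2 while 10 mod 5 = 0, a contradiction.
Therefore no such x exists.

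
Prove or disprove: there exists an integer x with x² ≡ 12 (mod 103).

103 is prime, so by Euler's criterion 12 is a square mod 103 iff 12^((103−1)/2) = 12^51 ≡ 1 (mod 103).
Squaring successively (mod 103): 12^2 = 144 ≡ 41; 12^4 ≡ 41² = 1681 ≡ 33; 12^8 ≡ 33² = 1089 ≡ 59; 12^16 ≡ 59² = 3481 ≡ 82; 12^32 ≡ 82² = 6724 ≡ 29.
Since 51 = 32 + 16 + 2 + 1, 12^51 ≡ 29 · 82 · 41 · 12; multiplying out mod 103: 29·82 = 2378 ≡ 9, then 9·41 = 369 ≡ 60, then 60·12 = 720 ≡ 102. Thus 12^51 ≡ 102 ≡ −1 (mod 103).
The value −1 means 12 is a non-residue modulo 103, so x² ≡ 12 (mod 103) is impossible.

No, no such integer exists.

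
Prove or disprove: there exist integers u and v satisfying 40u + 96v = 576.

u = 0, v = 6

Every value of 40u + 96v is a multiple of gcd(40, 96) = 8; since 8 ∣ 576, solutions exist.
Dividing through by 8 reduces the equation to 5u + 12v = 72.
Dividing repeatedly: 12 = 2·5 + 2, 5 = 2·2 + 1, 2 = 2·1 + 0.
Back-substituting, 1 = 5 − 2·2 = 5 − 2·(12 − 2·5) = −2·12 + 5·5; that is, 5·5 + 12·(-2) = 1.
Scaling by 72 gives the particular solution (u, v) = (360, -144).
Shifting by a multiple of (12, −5) keeps it a solution: u = 360 − 30·12 = 0, v = -144 + 30·5 = 6.
Indeed 40·0 + 96·6 = 0 + 576 = 576.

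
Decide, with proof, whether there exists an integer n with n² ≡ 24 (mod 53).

n = 17 works: 17² = 289, and 289 − 24 = 265 = 5·53.

n = 17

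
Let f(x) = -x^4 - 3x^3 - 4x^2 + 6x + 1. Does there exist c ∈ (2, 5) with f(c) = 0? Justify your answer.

f has no root in that interval.

The endpoint values f(2) = -43 and f(5) = -1069 are both negative. Claim: f(x) < 0 for every x in (2, 5).
Substitute x = 2 + u, where 0 < u < 3 on the interval. Expanding, f(2 + u) = -u^4 - 11u^3 - 46u^2 - 78u - 43.
The nonzero coefficients here are all negative, so for u > 0 every term is negative (or zero), and the constant term -43 is strictly negative.
So f is strictly negative on (2, 5); no root exists in the interval.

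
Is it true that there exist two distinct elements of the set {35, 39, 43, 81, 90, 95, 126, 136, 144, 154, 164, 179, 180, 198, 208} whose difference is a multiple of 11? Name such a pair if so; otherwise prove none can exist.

Both 35 and 90 leave remainder 2 on division by 11; their difference 55 = 5·11 is a multiple of 11.

35 and 90 are such a pair.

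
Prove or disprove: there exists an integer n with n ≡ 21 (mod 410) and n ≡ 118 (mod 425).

No, no such integer exists.

Both moduli are multiples of 5 = gcd(410, 425), so any solution would satisfy n ≡ 21 and n ≡ 118 modulo 5 simultaneously.
But 21 mod 5 = 1 while 118 mod 5 = 3, a contradiction.
Therefore no such n exists.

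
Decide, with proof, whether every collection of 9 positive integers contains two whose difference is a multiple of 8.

True.

There are exactly 8 possible remainders on division by 8.
With 9 integers and only 8 classes, the pigeonhole principle forces two of them, say a and b, into the same class.
Their difference a − b is then a multiple of 8.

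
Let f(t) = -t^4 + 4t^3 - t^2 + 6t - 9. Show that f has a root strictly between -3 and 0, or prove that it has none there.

The endpoint values f(-3) = -225 and f(0) = -9 are both negative. Claim: f(t) < 0 for every t in (-3, 0).
Shift to the endpoint 0: with t = −u (0 < u < 3), one computes f(−u) = -u^4 - 4u^3 - u^2 - 6u - 9.
The nonzero coefficients here are all negative, so for u > 0 every term is negative (or zero), and the constant term -9 is strictly negative.
Therefore f(t) < 0 throughout (-3, 0), and f has no zero there.

f has no root in that interval.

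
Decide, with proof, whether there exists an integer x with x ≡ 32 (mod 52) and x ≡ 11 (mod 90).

No such integer exists.

gcd(52, 90) = 2. If x ≡ 32 (mod 52) and x ≡ 11 (mod 90), then x ≡ 32 (mod 2) and x ≡ 11 (mod 2).
But 32 mod 2 = 0 while 11 mod 2 = 1, a contradiction.
So no integer satisfies both congruences.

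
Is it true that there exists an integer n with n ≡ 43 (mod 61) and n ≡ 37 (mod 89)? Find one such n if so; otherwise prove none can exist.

n = 1995

gcd(61, 89) = 1, so the Chinese Remainder Theorem guarantees exactly one residue class mod 5429 satisfying both.
Write n = 43 + 61t and require 43 + 61t ≡ 37 (mod 89), i.e. 61t ≡ 83 (mod 89).
To invert 61 modulo 89: 89 = 1·61 + 28, 61 = 2·28 + 5, 28 = 5·5 + 3, 5 = 1·3 + 2, 3 = 1·2 + 1, 2 = 2·1 + 0, and unwinding, 1 = 3 − 1·2 = 3 − (5 − 1·3) = −5 + 2·3 = −5 + 2·(28 − 5·5) = 2·28 − 11·5 = 2·28 − 11·(61 − 2·28) = −11·61 + 24·28 = −11·61 + 24·(89 − 1·61) = 24·89 − 35·61. Thus 61⁻¹ ≡ -35 ≡ 54 (mod 89).
Multiplying by 54: t ≡ 54·83 = 4482 ≡ 32 (mod 89).
With t = 32: n = 43 + 61·32 = 1995.
Check: 1995 mod 61 = 43, 1995 mod 89 = 37. ✓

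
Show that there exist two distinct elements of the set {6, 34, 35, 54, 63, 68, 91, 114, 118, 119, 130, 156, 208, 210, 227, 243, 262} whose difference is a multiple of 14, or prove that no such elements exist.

Both 6 and 34 leave remainder 6 on division by 14; their difference 28 = 2·14 is a multiple of 14.

Yes: 6 and 34.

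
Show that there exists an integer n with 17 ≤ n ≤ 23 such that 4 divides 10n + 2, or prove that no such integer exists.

At n = 17 we get 10·17 + 2 = 172, and 172 = 4·43.

n = 17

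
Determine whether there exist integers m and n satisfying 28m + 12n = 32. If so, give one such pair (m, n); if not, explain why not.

m = 2, n = -2

Every value of 28m + 12n is a multiple of gcd(28, 12) = 4; since 4 ∣ 32, solutions exist.
Dividing through by 4 reduces the equation to 7m + 3n = 8.
Euclidean algorithm: 7 = 2·3 + 1, 3 = 3·1 + 0.
Unwinding: 1 = 7 − 2·3, i.e. 7·1 + 3·(-2) = 1.
Scaling by 8 gives the particular solution (m, n) = (8, -16).
Shifting by a multiple of (3, −7) keeps it a solution: m = 8 − 2·3 = 2, n = -16 + 2·7 = -2.
Check: 28·2 + 12·(-2) = 56 − 24 = 32. ✓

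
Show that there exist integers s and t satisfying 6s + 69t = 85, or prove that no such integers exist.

No such integers exist.

Both 6 and 69 are divisible by gcd(6, 69) = 3, hence so is any combination 6s + 69t.
But 85 = 3·28 + 1, so 3 ∤ 85.
Hence no integers s, t satisfy the equation.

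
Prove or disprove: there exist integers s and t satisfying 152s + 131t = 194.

Since gcd(152, 131) = 1, every integer is an integer combination of 152 and 131.
Dividing repeatedly: 152 = 1·131 + 21, 131 = 6·21 + 5, 21 = 4·5 + 1, 5 = 5·1 + 0.
Back-substituting, 1 = 21 − 4·5 = 21 − 4·(131 − 6·21) = −4·131 + 25·21 = −4·131 + 25·(152 − 1·131) = 25·152 − 29·131; that is, 152·25 + 131·(-29) = 1.
Multiplying through by 194: s = 25·194 = 4850, t = (-29)·194 = -5626 is a solution.
The general solution is s = 4850 + 131k, t = -5626 − 152k; taking k = -37 gives the smaller pair s = 3, t = -2.
Check: 152·3 + 131·(-2) = 456 − 262 = 194. ✓

s = 3, t = -2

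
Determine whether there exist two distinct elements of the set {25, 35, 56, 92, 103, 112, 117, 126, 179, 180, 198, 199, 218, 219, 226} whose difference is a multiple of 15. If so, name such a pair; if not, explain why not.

Two integers differ by a multiple of 15 exactly when they have the same residue mod 15. The residues are 25↦10, 35↦5, 56↦11, 92↦2, 103↦13, 112↦7, 117↦12, 126↦6, 179↦14, 180↦0, 198↦3, 199↦4, 218↦8, 219↦9, 226↦1.
These 15 residues are pairwise different, hence no difference of two elements is divisible by 15.

No such pair exists.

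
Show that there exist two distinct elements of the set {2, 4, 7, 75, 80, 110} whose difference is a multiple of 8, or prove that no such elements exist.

No, no such pair exists.

Residues mod 8: 2↦2, 4↦4, 7↦7, 75↦3, 80↦0, 110↦6.
No residue repeats among the 6 elements, so no pair has difference ≡ 0 (mod 8).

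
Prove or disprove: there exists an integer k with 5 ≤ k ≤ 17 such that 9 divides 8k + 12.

At k = 12 we get 8·12 + 12 = 108, and 108 = 9·12.

k = 12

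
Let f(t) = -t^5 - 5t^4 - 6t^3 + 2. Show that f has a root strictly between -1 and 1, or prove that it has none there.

Yes, f has a root in the interval.

f(-1) = 4 and f(1) = -10, which have opposite signs.
f is continuous everywhere (it is a polynomial), in particular on [-1, 1].
By the Intermediate Value Theorem f must vanish at some point of (-1, 1).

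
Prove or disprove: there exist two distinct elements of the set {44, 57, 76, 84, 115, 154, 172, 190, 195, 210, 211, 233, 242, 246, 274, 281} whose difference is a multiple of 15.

Yes: 76 and 211.

Both 76 and 211 leave remainder 1 on division by 15; their difference 135 = 9·15 is a multiple of 15.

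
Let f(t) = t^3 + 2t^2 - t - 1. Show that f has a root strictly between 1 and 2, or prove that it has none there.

No.

f(1) = 1 and f(2) = 13, both positive, so a sign-change argument is unavailable; we show f keeps this sign on the whole interval.
Substitute t = 1 + u, where 0 < u < 1 on the interval. Expanding, f(1 + u) = u^3 + 5u^2 + 6u + 1.
All 4 nonzero coefficients of this polynomial in u are positive; hence for u > 0 the value is a sum of positive terms (the constant 1 among them).
So f is strictly positive on (1, 2); no root exists in the interval.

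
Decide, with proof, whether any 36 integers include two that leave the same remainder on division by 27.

True.

Partition the integers by their residue mod 27; there are 27 classes.
With 36 integers and only 27 classes, the pigeonhole principle forces two of them, say a and b, into the same class.
That is, a and b leave the same remainder on division by 27, as claimed.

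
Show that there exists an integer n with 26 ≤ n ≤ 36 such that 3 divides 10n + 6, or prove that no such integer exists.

n = 27

At n = 26 the value 266 is not a multiple of 3. n = 27 works, since 10·27 + 6 = 276 = 92·3.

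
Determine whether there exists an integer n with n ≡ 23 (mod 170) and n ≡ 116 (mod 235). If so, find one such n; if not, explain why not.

No, no such integer exists.

Both moduli are multiples of 5 = gcd(170, 235), so any solution would satisfy n ≡ 23 and n ≡ 116 modulo 5 simultaneously.
These are incompatible: 23 − 116 = -93 is not divisible by 5.
Therefore no such n exists.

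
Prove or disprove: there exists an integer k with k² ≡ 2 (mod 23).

k = 5 works: 5² = 25, and 25 − 2 = 23 = 1·23.

k = 5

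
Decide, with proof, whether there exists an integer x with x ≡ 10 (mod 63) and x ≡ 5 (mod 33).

There is no such integer.

Both moduli are multiples of 3 = gcd(63, 33), so any solution would satisfy x ≡ 10 and x ≡ 5 modulo 3 simultaneously.
These are incompatible: 10 − 5 = 5 is not divisible by 3.
Hence the system has no solution.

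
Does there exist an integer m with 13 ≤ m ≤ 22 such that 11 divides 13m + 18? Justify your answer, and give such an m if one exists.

Try m = 13: 13·13 + 18 = 187 = 17·11, which is divisible by 11.

m = 13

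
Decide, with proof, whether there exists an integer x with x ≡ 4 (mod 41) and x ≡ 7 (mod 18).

x = 619

gcd(41, 18) = 1, so the Chinese Remainder Theorem guarantees exactly one residue class mod 738 satisfying both.
Write x = 4 + 41t and require 4 + 41t ≡ 7 (mod 18), i.e. 41t ≡ 3 (mod 18).
41 ≡ 5 (mod 18), so this reads 5t ≡ 3 (mod 18). Invert 5 mod 18 by the Euclidean algorithm: 18 = 3·5 + 3, 5 = 1·3 + 2, 3 = 1·2 + 1, 2 = 2·1 + 0; back-substituting, 1 = 3 − 1·2 = 3 − (5 − 1·3) = −5 + 2·3 = −5 + 2·(18 − 3·5) = 2·18 − 7·5. Hence 5·(-7) ≡ 1, so 5⁻¹ ≡ -7 ≡ 11 (mod 18).
Multiplying by 11: t ≡ 11·3 = 33 ≡ 15 (mod 18).
With t = 15: x = 4 + 41·15 = 619.
Verify: 619 = 15·41 + 4 and 619 = 34·18 + 7. ✓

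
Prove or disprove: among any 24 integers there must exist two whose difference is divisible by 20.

Yes, this is always true.

Each integer lies in one of the 20 residue classes modulo 20.
Placing 24 integers into 20 classes, some class receives at least two — say a and b.
Equal remainders mean a − b ≡ 0 (mod 20), so 20 divides their difference.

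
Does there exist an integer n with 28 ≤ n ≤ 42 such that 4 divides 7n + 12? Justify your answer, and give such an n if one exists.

n = 28

Try n = 28: 7·28 + 12 = 208 = 52·4, which is divisible by 4.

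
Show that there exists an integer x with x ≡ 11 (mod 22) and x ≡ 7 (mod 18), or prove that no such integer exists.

gcd(22, 18) = 2. A simultaneous solution exists iff 11 ≡ 7 (mod 2); here 11 mod 2 = 1 = 7 mod 2, so it does.
Write x = 11 + 22t. Then 22t ≡ 7 − 11 ≡ 14 (mod 18); dividing through by 2 gives 11t ≡ 7 (mod 9).
11 ≡ 2 (mod 9), so this reads 2t ≡ 7 (mod 9). Note 2·5 = 10 ≡ 1 (mod 9) (as 10 − 1 = 1·9), so 2⁻¹ ≡ 5.
Multiplying by 5: t ≡ 5·7 = 35 ≡ 8 (mod 9).
Then x = 11 + 22·8 = 187.
Verify: 187 = 8·22 + 11 and 187 = 10·18 + 7. ✓

x = 187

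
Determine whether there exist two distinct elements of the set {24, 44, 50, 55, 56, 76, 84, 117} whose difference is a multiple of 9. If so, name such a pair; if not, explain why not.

No such pair exists.

Two integers differ by a multiple of 9 exactly when they have the same residue mod 9. The residues are 24↦6, 44↦8, 50↦5, 55↦1, 56↦2, 76↦4, 84↦3, 117↦0.
No residue repeats among the 8 elements, so no pair has difference ≡ 0 (mod 9).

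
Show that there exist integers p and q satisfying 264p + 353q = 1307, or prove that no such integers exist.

p = 140, q = -101

264 and 353 are coprime, so 264p + 353q ranges over all of ℤ.
Run the Euclidean algorithm on 353 and 264: 353 = 1·264 + 89, 264 = 2·89 + 86, 89 = 1·86 + 3, 86 = 28·3 + 2, 3 = 1·2 + 1, 2 = 2·1 + 0.
Working back up the chain: 1 = 3 − 1·2 = 3 − (86 − 28·3) = −86 + 29·3 = −86 + 29·(89 − 1·86) = 29·89 − 30·86 = 29·89 − 30·(264 − 2·89) = −30·264 + 89·89 = −30·264 + 89·(353 − 1·264) = 89·353 − 119·264. So 264·(-119) + 353·89 = 1.
Scaling by 1307 gives the particular solution (p, q) = (-155533, 116323).
Adding 441·353 to p and subtracting 441·264 from q gives the tidier solution (140, -101).
Indeed 264·140 + 353·(-101) = 36960 − 35653 = 1307.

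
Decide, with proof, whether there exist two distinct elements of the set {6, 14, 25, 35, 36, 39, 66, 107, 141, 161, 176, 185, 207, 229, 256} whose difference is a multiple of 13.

The pair (14, 66) works.

Both 14 and 66 leave remainder 1 on division by 13; their difference 52 = 4·13 is a multiple of 13.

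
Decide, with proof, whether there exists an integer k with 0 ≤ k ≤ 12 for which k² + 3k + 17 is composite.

At k = 7: 7² + 3·7 + 17 = 87 = 3·29, which is composite.

k = 7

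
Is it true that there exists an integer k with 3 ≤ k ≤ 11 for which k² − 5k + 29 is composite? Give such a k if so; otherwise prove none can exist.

At k = 4: 4² − 5·4 + 29 = 25 = 5·5, which is composite.

k = 4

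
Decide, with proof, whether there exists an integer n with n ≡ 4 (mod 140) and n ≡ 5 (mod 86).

Both moduli are multiples of 2 = gcd(140, 86), so any solution would satisfy n ≡ 4 and n ≡ 5 modulo 2 simultaneously.
These are incompatible: 4 − 5 = -1 is not divisible by 2.
So no integer satisfies both congruences.

No such integer exists.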